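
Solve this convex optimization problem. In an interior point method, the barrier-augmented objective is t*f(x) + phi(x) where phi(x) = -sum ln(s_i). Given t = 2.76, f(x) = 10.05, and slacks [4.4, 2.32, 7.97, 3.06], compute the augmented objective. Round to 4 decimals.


Step 1: Compute log-barrier.
ln values: [1.4816, 0.8416, 2.0757, 1.1184]
phi = -(1.4816 + 0.8416 + 2.0757 + 1.1184) = -5.5173
Step 2: Compute augmented objective.
t*f(x) = 2.76*10.05 = 27.738
Total = 27.738 - 5.5173 = 22.2207


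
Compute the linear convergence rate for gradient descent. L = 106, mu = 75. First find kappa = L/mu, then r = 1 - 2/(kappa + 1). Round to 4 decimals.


Step 1: Compute the condition number.
kappa = L/mu = 106/75 = 1.4133
Step 2: Compute the convergence rate.
r = 1 - 2/(kappa + 1) = 1 - 2*mu/(L + mu) = (L - mu)/(L + mu) = 31/181 = 0.1713


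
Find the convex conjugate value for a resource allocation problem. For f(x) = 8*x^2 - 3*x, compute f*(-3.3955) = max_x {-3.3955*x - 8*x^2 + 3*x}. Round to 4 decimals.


f*(y) = sup_x {y*x - a*x^2 - b*x} = sup_x {(y-b)*x - a*x^2}
FOC: (y - b) - 2a*x = 0 => x* = (y - b)/(2a)
x* = (-3.3955 + 3)/(2*8) = -0.0247
f*(-3.3955) = (y-b)^2/(4a) = (-3.3955 + 3)^2/(4*8)
= 0.1564/32 = 0.0049


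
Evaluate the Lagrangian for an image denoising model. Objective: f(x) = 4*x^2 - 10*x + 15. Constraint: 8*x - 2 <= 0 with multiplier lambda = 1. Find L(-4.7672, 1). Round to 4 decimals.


Step 1: Evaluate f(x).
f(-4.7672) = 4*(-4.7672)^2 - 10*(-4.7672) + 15 = 153.5768
Step 2: Evaluate g(x).
g(-4.7672) = 8*-4.7672 - 2 = -40.1376
Step 3: Compute Lagrangian.
L = 153.5768 + 1*-40.1376 = 113.4392


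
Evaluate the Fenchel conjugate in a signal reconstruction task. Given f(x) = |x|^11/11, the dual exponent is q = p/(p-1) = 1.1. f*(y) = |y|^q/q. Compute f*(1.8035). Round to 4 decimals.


The conjugate exponent q satisfies 1/p + 1/q = 1.
p = 11, so q = 11/(11 - 1) = 1.1
|y|^q = 1.8035^1.1 = 1.9131
f*(1.8035) = 1.9131 / 1.1 = 1.7391


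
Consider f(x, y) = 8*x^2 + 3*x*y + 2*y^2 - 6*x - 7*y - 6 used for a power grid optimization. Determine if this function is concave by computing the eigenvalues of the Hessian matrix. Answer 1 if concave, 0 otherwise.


The Hessian of f(x,y) = 8*x^2 + 3*x*y + 2*y^2 - 6*x - 7*y - 6 is:
H = [[16, 3], [3, 4]]
Trace = 16 + 4 = 20
Determinant = 16*4 - (3)^2 = 55
Discriminant = (20)^2 - 4*55 = 180.0
Eigenvalues: lambda_1 = 3.2918, lambda_2 = 16.7082
The function is not concave.

0


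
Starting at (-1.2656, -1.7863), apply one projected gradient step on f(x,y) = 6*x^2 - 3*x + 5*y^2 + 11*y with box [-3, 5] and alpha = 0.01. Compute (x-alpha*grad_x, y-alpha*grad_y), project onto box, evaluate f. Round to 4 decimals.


Step 1: Compute gradient at (-1.2656, -1.7863).
grad_x = 2*6*-1.2656 - 3 = -18.1872
grad_y = 2*5*-1.7863 + 11 = -6.863
Step 2: Gradient step.
x_raw = -1.2656 - 0.01*-18.1872 = -1.0837
y_raw = -1.7863 - 0.01*-6.863 = -1.7177
Step 3: Project onto [-3, 5].
x_proj = clip(-1.0837) = -1.0837
y_proj = clip(-1.7177) = -1.7177
Step 4: Evaluate f.
f(-1.0837, -1.7177) = 6.1556


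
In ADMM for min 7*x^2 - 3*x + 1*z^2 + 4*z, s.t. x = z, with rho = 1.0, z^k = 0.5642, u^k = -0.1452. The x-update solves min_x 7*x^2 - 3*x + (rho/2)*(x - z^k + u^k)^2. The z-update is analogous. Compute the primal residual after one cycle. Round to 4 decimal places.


ADMM iteration with rho = 1.0, z^k = 0.5642, u^k = -0.1452
Step 1: x-update.
Minimize 7*x^2 - 3*x + (1.0/2)*(x - 0.5642 - 0.1452)^2
FOC: (2*7 + 1.0)*x = 3 + 1.0*(0.5642 + 0.1452)
x^{k+1} = 0.2473
Step 2: z-update.
Minimize 1*z^2 + 4*z + (1.0/2)*(0.2473 - z - 0.1452)^2
FOC: (2*1 + 1.0)*z = -4 + 1.0*(0.2473 - 0.1452)
z^{k+1} = -1.2993
Step 3: u-update.
u^{k+1} = -0.1452 + 0.2473 + 1.2993 = 1.4014
Step 4: Primal residual = |0.2473 + 1.2993| = 1.5466


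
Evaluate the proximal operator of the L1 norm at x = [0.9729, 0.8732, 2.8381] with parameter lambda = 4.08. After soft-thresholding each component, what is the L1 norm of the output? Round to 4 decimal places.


Soft-thresholding with lambda = 4.08:
prox(0.9729) = sign(0.9729)*max(|0.9729| - 4.08, 0) = 0.0
prox(0.8732) = sign(0.8732)*max(|0.8732| - 4.08, 0) = 0.0
prox(2.8381) = sign(2.8381)*max(|2.8381| - 4.08, 0) = 0.0
prox(x) = [0.0, 0.0, 0.0]
||prox(x)||_1 = 0.0 + 0.0 + 0.0 = 0.0


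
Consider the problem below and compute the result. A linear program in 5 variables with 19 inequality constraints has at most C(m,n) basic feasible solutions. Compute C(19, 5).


Each vertex corresponds to some choice of n active constraints out of m, so the number of vertices is at most C(m, n) = m! / (n!(m-n)!).
m = 19, n = 5
Numerator: 19 * 18 * 17 * 16 * 15
Denominator: 5! = 120
C(19, 5) = 11628


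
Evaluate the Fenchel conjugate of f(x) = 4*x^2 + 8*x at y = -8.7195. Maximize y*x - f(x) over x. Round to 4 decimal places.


f*(y) = sup_x {y*x - a*x^2 - b*x} = sup_x {(y-b)*x - a*x^2}
FOC: (y - b) - 2a*x = 0 => x* = (y - b)/(2a)
x* = (-8.7195 - 8)/(2*4) = -2.0899
f*(-8.7195) = (y-b)^2/(4a) = (-8.7195 - 8)^2/(4*4)
= 279.5417/16 = 17.4714


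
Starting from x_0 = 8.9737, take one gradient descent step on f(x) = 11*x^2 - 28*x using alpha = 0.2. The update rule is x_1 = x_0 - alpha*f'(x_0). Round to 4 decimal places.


We compute the gradient at x_0 and apply the update.
f'(x) = 22*x - 28
f'(8.9737) = 22*8.9737 - 28 = 169.4214
x_1 = 8.9737 - 0.2*169.4214 = -24.9106


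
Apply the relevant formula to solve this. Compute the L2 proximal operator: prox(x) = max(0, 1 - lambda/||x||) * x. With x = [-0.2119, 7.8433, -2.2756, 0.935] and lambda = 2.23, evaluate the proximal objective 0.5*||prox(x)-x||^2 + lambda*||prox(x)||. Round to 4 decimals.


Step 1: Compute ||x||.
||x|| = 8.2228
Step 2: Compute scaling factor.
scale = max(0, 1 - 2.23/8.2228) = 0.7288
Step 3: prox(x) = [-0.1544, 5.7162, -1.6585, 0.6814]
||prox(x)|| = 5.9928
Step 4: Proximal objective.
0.5*||prox-x||^2 = 2.4865
lambda*||prox|| = 13.3639
Total = 15.8504


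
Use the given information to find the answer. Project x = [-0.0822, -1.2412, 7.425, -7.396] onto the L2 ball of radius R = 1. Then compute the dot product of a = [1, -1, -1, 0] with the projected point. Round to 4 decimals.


Step 1: Compute ||x|| (intermediates to 6 decimals).
||x|| = sqrt((-0.0822)^2 + (-1.2412)^2 + 7.425^2 + (-7.396)^2) = 10.553614
Step 2: Project.
Since ||x|| > R, scale = R/||x|| = 1/10.553614 = 0.094754, proj(x) = scale * x
proj(x) = [-0.007789, -0.117609, 0.703548, -0.700801]
Step 3: Dot product.
a^T * proj(x) = 1*(-0.007789) - 1*(-0.117609) - 1*0.703548 + 0*(-0.700801) = -0.5937


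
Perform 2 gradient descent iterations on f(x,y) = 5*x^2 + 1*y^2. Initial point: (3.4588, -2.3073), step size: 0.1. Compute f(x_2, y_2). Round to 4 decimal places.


Gradient descent on f(x,y) = 5*x^2 + 1*y^2.
Starting point: (3.4588, -2.3073), alpha = 0.1
Step 1: grad_x = 2*5*3.4588 = 34.588, grad_y = 2*1*-2.3073 = -4.6146
  x_1 = 3.4588 - 0.1*34.588 = 0.0
  y_1 = -2.3073 - 0.1*-4.6146 = -1.8458
Step 2: grad_x = 2*5*0.0 = 0.0, grad_y = 2*1*-1.8458 = -3.6917
  x_2 = 0.0 - 0.1*0.0 = 0.0
  y_2 = -1.8458 - 0.1*-3.6917 = -1.4767
f(0.0, -1.4767) = 5*0.0^2 + 1*(-1.4767)^2 = 2.1806


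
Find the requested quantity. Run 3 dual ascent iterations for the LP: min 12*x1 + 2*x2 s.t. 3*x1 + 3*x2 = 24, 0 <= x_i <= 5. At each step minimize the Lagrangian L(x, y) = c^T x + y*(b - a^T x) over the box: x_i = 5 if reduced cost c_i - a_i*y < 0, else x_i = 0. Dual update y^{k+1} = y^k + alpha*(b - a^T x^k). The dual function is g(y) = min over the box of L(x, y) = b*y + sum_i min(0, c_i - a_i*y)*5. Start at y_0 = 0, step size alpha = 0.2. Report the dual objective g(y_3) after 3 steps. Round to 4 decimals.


Dual ascent for LP: min 12*x1 + 2*x2, 3*x1 + 3*x2 = 24, 0 <= x_i <= 5
Step 1: y^k = 0.0, reduced costs: (12.0, 2.0)
  x^k = (0.0, 0.0), subgradient = b - a^T x = 24.0
  y^{k+1} = 0.0 + 0.2*24.0 = 4.8
Step 2: y^k = 4.8, reduced costs: (-2.4, -12.4)
  x^k = (5.0, 5.0), subgradient = b - a^T x = -6.0
  y^{k+1} = 4.8 + 0.2*-6.0 = 3.6
Step 3: y^k = 3.6, reduced costs: (1.2, -8.8)
  x^k = (0.0, 5.0), subgradient = b - a^T x = 9.0
  y^{k+1} = 3.6 + 0.2*9.0 = 5.4
Dual objective at y_3 = 5.4: reduced costs (-4.2, -14.2), box minimizer x = (5.0, 5.0)
g(y_3) = b*y + (c1 - a1*y)*x1 + (c2 - a2*y)*x2 = 24*5.4 + (-4.2)*5.0 + (-14.2)*5.0 = 129.6 - 21.0 - 71.0 = 37.6


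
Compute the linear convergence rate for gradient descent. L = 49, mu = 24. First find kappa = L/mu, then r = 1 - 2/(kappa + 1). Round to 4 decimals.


Step 1: Compute the condition number.
kappa = L/mu = 49/24 = 2.0417
Step 2: Compute the convergence rate.
r = 1 - 2/(kappa + 1) = 1 - 2*mu/(L + mu) = (L - mu)/(L + mu) = 25/73 = 0.3425


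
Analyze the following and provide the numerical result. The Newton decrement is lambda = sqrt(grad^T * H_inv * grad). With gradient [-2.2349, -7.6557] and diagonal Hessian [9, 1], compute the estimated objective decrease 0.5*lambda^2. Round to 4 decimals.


Step 1: H is diagonal, so H^(-1) * g = [-0.2483, -7.6557].
Step 2: g^T H^(-1) g = sum_i g_i^2 / H_ii
  = (-2.2349)^2/9 + (-7.6557)^2/1
  = 0.555 + 58.6097 = 59.1647
Step 3: Objective decrease = 0.5 * g^T H^(-1) g = 29.5824


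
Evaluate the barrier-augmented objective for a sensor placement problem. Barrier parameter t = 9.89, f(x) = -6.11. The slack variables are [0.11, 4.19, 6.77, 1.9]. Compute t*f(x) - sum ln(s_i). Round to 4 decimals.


Step 1: Compute log-barrier.
ln values: [-2.2073, 1.4327, 1.9125, 0.6419]
phi = -(-2.2073 + 1.4327 + 1.9125 + 0.6419) = -1.7798
Step 2: Compute augmented objective.
t*f(x) = 9.89*-6.11 = -60.4279
Total = -60.4279 - 1.7798 = -62.2077


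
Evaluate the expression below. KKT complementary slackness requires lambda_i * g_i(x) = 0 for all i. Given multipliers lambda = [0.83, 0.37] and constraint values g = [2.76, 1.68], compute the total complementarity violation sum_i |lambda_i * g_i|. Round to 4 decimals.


KKT complementary slackness check:
lambda_1 * g_1 = 0.83 * 2.76 = 2.2908
lambda_2 * g_2 = 0.37 * 1.68 = 0.6216
Total violation = 2.2908 + 0.6216 = 2.9124


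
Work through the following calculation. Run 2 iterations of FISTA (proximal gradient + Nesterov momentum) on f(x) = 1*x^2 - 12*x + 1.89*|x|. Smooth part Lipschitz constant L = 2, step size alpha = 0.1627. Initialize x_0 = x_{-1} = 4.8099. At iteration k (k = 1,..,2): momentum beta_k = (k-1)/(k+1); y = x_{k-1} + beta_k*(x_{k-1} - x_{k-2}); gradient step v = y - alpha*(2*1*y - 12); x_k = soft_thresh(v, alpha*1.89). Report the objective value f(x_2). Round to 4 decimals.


FISTA on f(x) = 1*x^2 - 12*x + 1.89*|x|
L = 2, alpha = 0.1627
Iteration 1: beta = 0.0, y = 4.8099 + 0.0*(4.8099 - 4.8099) = 4.8099
  grad(y) = -2.3802, v = y - alpha*grad = 5.1972
  prox(v) = soft_thresh(5.1972, 0.3075) = 4.8897
Iteration 2: beta = 0.3333, y = 4.8897 + 0.3333*(4.8897 - 4.8099) = 4.9162
  grad(y) = -2.1675, v = y - alpha*grad = 5.2689
  prox(v) = soft_thresh(5.2689, 0.3075) = 4.9614
f(x_2) = 1*4.9614^2 - 12*4.9614 + 1.89*|4.9614| = -25.5443


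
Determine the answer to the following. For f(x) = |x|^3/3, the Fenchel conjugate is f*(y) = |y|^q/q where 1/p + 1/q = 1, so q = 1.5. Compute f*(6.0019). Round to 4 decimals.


The conjugate exponent q satisfies 1/p + 1/q = 1.
p = 3, so q = 3/(3 - 1) = 1.5
|y|^q = 6.0019^1.5 = 14.7039
f*(6.0019) = 14.7039 / 1.5 = 9.8026


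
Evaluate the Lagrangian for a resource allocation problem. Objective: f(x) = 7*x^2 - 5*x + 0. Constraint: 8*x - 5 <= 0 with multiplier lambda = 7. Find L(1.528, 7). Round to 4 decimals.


Step 1: Evaluate f(x).
f(1.528) = 7*1.528^2 - 5*1.528 + 0 = 8.7035
Step 2: Evaluate g(x).
g(1.528) = 8*1.528 - 5 = 7.224
Step 3: Compute Lagrangian.
L = 8.7035 + 7*7.224 = 59.2715


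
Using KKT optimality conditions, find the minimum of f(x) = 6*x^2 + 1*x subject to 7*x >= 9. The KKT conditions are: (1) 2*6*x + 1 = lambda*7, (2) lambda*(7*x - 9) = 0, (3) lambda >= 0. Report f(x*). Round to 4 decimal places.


Step 1: Try lambda = 0 (constraint inactive).
x_unc = -1/(2*6) = -0.0833
Check: 7*-0.0833 = -0.5831 < 9 -- violated!
Step 2: Constraint must be active: 7*x = 9
x* = 9/7 = 1.2857 (rounded; the exact value 9/7 is used below)
lambda = (2*6*(9/7) + 1)/7 = 2.3469
Step 3: Compute optimal value.
f(x*) = 6*(9/7)^2 + 1*(9/7) = 11.2041


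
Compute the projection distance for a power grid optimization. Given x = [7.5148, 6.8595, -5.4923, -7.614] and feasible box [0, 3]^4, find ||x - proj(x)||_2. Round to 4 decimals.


Project each component onto [0, 3].
clip(7.5148) = 3.0, clip(6.8595) = 3.0, clip(-5.4923) = 0.0, clip(-7.614) = 0.0
Projection = [3.0, 3.0, 0.0, 0.0]
Squared diffs: [20.3834, 14.8957, 30.1654, 57.973]
Distance = sqrt(123.4175) = 11.1093


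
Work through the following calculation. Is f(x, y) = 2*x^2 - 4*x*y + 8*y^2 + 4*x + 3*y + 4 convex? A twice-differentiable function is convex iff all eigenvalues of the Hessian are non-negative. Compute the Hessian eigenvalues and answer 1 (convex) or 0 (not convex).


The Hessian of f(x,y) = 2*x^2 - 4*x*y + 8*y^2 + 4*x + 3*y + 4 is:
H = [[4, -4], [-4, 16]]
Trace = 4 + 16 = 20
Determinant = 4*16 - (-4)^2 = 48
Discriminant = (20)^2 - 4*48 = 208.0
Eigenvalues: lambda_1 = 2.7889, lambda_2 = 17.2111
The function is convex.

1


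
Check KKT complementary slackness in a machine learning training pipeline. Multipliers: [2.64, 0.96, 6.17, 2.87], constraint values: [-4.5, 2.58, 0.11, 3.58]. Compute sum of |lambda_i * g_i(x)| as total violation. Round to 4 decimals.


KKT complementary slackness check:
lambda_1 * g_1 = 2.64 * -4.5 = -11.88
lambda_2 * g_2 = 0.96 * 2.58 = 2.4768
lambda_3 * g_3 = 6.17 * 0.11 = 0.6787
lambda_4 * g_4 = 2.87 * 3.58 = 10.2746
Total violation = 11.88 + 2.4768 + 0.6787 + 10.2746 = 25.3101


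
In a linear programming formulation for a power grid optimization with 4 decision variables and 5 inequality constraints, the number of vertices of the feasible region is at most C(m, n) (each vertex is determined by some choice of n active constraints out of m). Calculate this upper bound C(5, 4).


Each vertex corresponds to some choice of n active constraints out of m, so the number of vertices is at most C(m, n) = m! / (n!(m-n)!).
m = 5, n = 4
Numerator: 5 * 4 * 3 * 2
Denominator: 4! = 24
C(5, 4) = 5


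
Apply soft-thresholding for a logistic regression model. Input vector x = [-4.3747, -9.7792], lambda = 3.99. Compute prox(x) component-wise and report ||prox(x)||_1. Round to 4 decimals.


Soft-thresholding with lambda = 3.99:
prox(-4.3747) = sign(-4.3747)*max(|-4.3747| - 3.99, 0) = -0.3847
prox(-9.7792) = sign(-9.7792)*max(|-9.7792| - 3.99, 0) = -5.7892
prox(x) = [-0.3847, -5.7892]
||prox(x)||_1 = 0.3847 + 5.7892 = 6.1739


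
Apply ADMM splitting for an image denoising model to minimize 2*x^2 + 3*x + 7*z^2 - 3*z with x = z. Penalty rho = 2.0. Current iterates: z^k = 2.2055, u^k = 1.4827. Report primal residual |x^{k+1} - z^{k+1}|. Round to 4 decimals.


ADMM iteration with rho = 2.0, z^k = 2.2055, u^k = 1.4827
Step 1: x-update.
Minimize 2*x^2 + 3*x + (2.0/2)*(x - 2.2055 + 1.4827)^2
FOC: (2*2 + 2.0)*x = -3 + 2.0*(2.2055 - 1.4827)
x^{k+1} = -0.2591
Step 2: z-update.
Minimize 7*z^2 - 3*z + (2.0/2)*(-0.2591 - z + 1.4827)^2
FOC: (2*7 + 2.0)*z = 3 + 2.0*(-0.2591 + 1.4827)
z^{k+1} = 0.3405
Step 3: u-update.
u^{k+1} = 1.4827 - 0.2591 - 0.3405 = 0.8832
Step 4: Primal residual = |-0.2591 - 0.3405| = 0.5995


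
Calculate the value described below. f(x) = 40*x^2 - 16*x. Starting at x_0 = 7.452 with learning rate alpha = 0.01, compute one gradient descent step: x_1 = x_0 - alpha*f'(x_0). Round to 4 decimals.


We compute the gradient at x_0 and apply the update.
f'(x) = 80*x - 16
f'(7.452) = 80*7.452 - 16 = 580.16
x_1 = 7.452 - 0.01*580.16 = 1.6504


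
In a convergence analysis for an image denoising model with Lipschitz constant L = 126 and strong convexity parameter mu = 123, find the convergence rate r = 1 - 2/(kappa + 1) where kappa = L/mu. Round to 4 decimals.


Step 1: Compute the condition number.
kappa = L/mu = 126/123 = 1.0244
Step 2: Compute the convergence rate.
r = 1 - 2/(kappa + 1) = 1 - 2*mu/(L + mu) = (L - mu)/(L + mu) = 3/249 = 0.012


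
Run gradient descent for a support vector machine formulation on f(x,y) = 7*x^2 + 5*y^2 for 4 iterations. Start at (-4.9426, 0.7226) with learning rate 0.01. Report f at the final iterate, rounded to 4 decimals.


Gradient descent on f(x,y) = 7*x^2 + 5*y^2.
Starting point: (-4.9426, 0.7226), alpha = 0.01
Step 1: grad_x = 2*7*-4.9426 = -69.1964, grad_y = 2*5*0.7226 = 7.226
  x_1 = -4.9426 - 0.01*-69.1964 = -4.2506
  y_1 = 0.7226 - 0.01*7.226 = 0.6503
Step 2: grad_x = 2*7*-4.2506 = -59.5089, grad_y = 2*5*0.6503 = 6.5034
  x_2 = -4.2506 - 0.01*-59.5089 = -3.6555
  y_2 = 0.6503 - 0.01*6.5034 = 0.5853
Step 3: grad_x = 2*7*-3.6555 = -51.1777, grad_y = 2*5*0.5853 = 5.8531
  x_3 = -3.6555 - 0.01*-51.1777 = -3.1438
  y_3 = 0.5853 - 0.01*5.8531 = 0.5268
Step 4: grad_x = 2*7*-3.1438 = -44.0128, grad_y = 2*5*0.5268 = 5.2678
  x_4 = -3.1438 - 0.01*-44.0128 = -2.7036
  y_4 = 0.5268 - 0.01*5.2678 = 0.4741
f(-2.7036, 0.4741) = 7*(-2.7036)^2 + 5*0.4741^2 = 52.2916


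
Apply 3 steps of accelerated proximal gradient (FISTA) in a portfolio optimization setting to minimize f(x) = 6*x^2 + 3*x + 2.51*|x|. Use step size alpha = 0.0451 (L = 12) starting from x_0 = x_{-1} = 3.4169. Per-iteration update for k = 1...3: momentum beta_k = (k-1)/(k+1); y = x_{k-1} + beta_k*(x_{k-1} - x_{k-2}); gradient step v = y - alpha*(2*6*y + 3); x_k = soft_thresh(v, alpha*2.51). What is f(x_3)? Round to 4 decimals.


FISTA on f(x) = 6*x^2 + 3*x + 2.51*|x|
L = 12, alpha = 0.0451
Iteration 1: beta = 0.0, y = 3.4169 + 0.0*(3.4169 - 3.4169) = 3.4169
  grad(y) = 44.0028, v = y - alpha*grad = 1.4324
  prox(v) = soft_thresh(1.4324, 0.1132) = 1.3192
Iteration 2: beta = 0.3333, y = 1.3192 + 0.3333*(1.3192 - 3.4169) = 0.6199
  grad(y) = 10.4392, v = y - alpha*grad = 0.1491
  prox(v) = soft_thresh(0.1491, 0.1132) = 0.0359
Iteration 3: beta = 0.5, y = 0.0359 + 0.5*(0.0359 - 1.3192) = -0.6057
  grad(y) = -4.2684, v = y - alpha*grad = -0.4132
  prox(v) = soft_thresh(-0.4132, 0.1132) = -0.3
f(x_3) = 6*(-0.3)^2 + 3*(-0.3) + 2.51*|-0.3| = 0.393


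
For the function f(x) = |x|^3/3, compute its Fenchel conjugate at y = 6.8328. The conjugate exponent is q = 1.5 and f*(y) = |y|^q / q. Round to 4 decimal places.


The conjugate exponent q satisfies 1/p + 1/q = 1.
p = 3, so q = 3/(3 - 1) = 1.5
|y|^q = 6.8328^1.5 = 17.8607
f*(6.8328) = 17.8607 / 1.5 = 11.9071


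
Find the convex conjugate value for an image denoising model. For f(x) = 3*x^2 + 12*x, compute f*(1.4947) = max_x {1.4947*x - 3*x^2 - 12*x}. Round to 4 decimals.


f*(y) = sup_x {y*x - a*x^2 - b*x} = sup_x {(y-b)*x - a*x^2}
FOC: (y - b) - 2a*x = 0 => x* = (y - b)/(2a)
x* = (1.4947 - 12)/(2*3) = -1.7509
f*(1.4947) = (y-b)^2/(4a) = (1.4947 - 12)^2/(4*3)
= 110.3613/12 = 9.1968


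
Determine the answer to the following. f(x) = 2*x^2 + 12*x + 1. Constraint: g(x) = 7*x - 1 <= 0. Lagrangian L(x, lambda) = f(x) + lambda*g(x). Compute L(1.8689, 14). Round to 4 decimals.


Step 1: Evaluate f(x).
f(1.8689) = 2*1.8689^2 + 12*1.8689 + 1 = 30.4124
Step 2: Evaluate g(x).
g(1.8689) = 7*1.8689 - 1 = 12.0823
Step 3: Compute Lagrangian.
L = 30.4124 + 14*12.0823 = 199.5646


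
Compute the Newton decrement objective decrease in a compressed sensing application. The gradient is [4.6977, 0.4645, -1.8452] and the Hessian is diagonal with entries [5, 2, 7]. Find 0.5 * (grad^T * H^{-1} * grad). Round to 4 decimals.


Step 1: H is diagonal, so H^(-1) * g = [0.9395, 0.2323, -0.2636].
Step 2: g^T H^(-1) g = sum_i g_i^2 / H_ii
  = (4.6977)^2/5 + (0.4645)^2/2 + (-1.8452)^2/7
  = 4.4137 + 0.1079 + 0.4864 = 5.008
Step 3: Objective decrease = 0.5 * g^T H^(-1) g = 2.504


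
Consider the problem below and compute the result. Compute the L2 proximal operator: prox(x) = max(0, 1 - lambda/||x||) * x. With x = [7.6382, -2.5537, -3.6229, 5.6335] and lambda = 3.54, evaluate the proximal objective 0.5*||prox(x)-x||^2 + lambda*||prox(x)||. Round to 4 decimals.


Step 1: Compute ||x||.
||x|| = 10.475
Step 2: Compute scaling factor.
scale = max(0, 1 - 3.54/10.475) = 0.6621
Step 3: prox(x) = [5.0569, -1.6907, -2.3985, 3.7297]
||prox(x)|| = 6.935
Step 4: Proximal objective.
0.5*||prox-x||^2 = 6.2658
lambda*||prox|| = 24.5499
Total = 30.8156


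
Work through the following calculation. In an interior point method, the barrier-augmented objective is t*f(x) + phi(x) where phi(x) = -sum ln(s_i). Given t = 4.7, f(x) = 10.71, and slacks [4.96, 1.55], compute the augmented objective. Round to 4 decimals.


Step 1: Compute log-barrier.
ln values: [1.6014, 0.4383]
phi = -(1.6014 + 0.4383) = -2.0397
Step 2: Compute augmented objective.
t*f(x) = 4.7*10.71 = 50.337
Total = 50.337 - 2.0397 = 48.2973


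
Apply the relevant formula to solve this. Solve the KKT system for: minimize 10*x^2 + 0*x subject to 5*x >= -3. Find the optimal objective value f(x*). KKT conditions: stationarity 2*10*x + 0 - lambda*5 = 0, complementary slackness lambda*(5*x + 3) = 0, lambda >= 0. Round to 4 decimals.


Step 1: Try lambda = 0 (constraint inactive).
Stationarity: 2*10*x + 0 = 0
x* = 0/(2*10) = 0.0
Check constraint: 5*0.0 = 0.0 >= -3 -- satisfied.
Step 2: Compute optimal value.
f(x*) = 10*0.0^2 + 0*0.0 = 0.0


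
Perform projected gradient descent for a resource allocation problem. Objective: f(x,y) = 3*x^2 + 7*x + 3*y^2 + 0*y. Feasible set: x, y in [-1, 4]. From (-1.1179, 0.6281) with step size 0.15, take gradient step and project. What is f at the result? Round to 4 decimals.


Step 1: Compute gradient at (-1.1179, 0.6281).
grad_x = 2*3*-1.1179 + 7 = 0.2926
grad_y = 2*3*0.6281 + 0 = 3.7686
Step 2: Gradient step.
x_raw = -1.1179 - 0.15*0.2926 = -1.1618
y_raw = 0.6281 - 0.15*3.7686 = 0.0628
Step 3: Project onto [-1, 4].
x_proj = clip(-1.1618) = -1.0
y_proj = clip(0.0628) = 0.0628
Step 4: Evaluate f.
f(-1.0, 0.0628) = -3.9882


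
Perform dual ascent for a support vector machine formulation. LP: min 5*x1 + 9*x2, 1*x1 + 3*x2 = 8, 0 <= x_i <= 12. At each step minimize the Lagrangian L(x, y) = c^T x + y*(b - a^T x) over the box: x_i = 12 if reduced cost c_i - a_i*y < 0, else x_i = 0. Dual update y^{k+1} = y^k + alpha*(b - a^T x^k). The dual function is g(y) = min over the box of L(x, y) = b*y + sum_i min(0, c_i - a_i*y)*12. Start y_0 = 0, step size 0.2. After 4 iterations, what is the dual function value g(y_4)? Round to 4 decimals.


Dual ascent for LP: min 5*x1 + 9*x2, 1*x1 + 3*x2 = 8, 0 <= x_i <= 12
Step 1: y^k = 0.0, reduced costs: (5.0, 9.0)
  x^k = (0.0, 0.0), subgradient = b - a^T x = 8.0
  y^{k+1} = 0.0 + 0.2*8.0 = 1.6
Step 2: y^k = 1.6, reduced costs: (3.4, 4.2)
  x^k = (0.0, 0.0), subgradient = b - a^T x = 8.0
  y^{k+1} = 1.6 + 0.2*8.0 = 3.2
Step 3: y^k = 3.2, reduced costs: (1.8, -0.6)
  x^k = (0.0, 12.0), subgradient = b - a^T x = -28.0
  y^{k+1} = 3.2 + 0.2*-28.0 = -2.4
Step 4: y^k = -2.4, reduced costs: (7.4, 16.2)
  x^k = (0.0, 0.0), subgradient = b - a^T x = 8.0
  y^{k+1} = -2.4 + 0.2*8.0 = -0.8
Dual objective at y_4 = -0.8: reduced costs (5.8, 11.4), box minimizer x = (0.0, 0.0)
g(y_4) = b*y + (c1 - a1*y)*x1 + (c2 - a2*y)*x2 = 8*(-0.8) + 5.8*0.0 + 11.4*0.0 = -6.4 + 0.0 + 0.0 = -6.4


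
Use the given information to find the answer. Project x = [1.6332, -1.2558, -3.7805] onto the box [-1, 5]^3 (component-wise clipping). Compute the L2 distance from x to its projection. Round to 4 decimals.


Project each component onto [-1, 5].
clip(1.6332) = 1.6332, clip(-1.2558) = -1.0, clip(-3.7805) = -1.0
Projection = [1.6332, -1.0, -1.0]
Squared diffs: [0.0, 0.0654, 7.7312]
Distance = sqrt(7.7966) = 2.7922


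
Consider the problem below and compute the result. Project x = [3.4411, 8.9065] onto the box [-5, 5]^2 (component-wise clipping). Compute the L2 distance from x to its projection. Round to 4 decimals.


Project each component onto [-5, 5].
clip(3.4411) = 3.4411, clip(8.9065) = 5.0
Projection = [3.4411, 5.0]
Squared diffs: [0.0, 15.2607]
Distance = sqrt(15.2607) = 3.9065


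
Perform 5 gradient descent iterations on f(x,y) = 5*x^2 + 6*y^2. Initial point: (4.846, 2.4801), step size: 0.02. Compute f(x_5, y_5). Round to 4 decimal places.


Gradient descent on f(x,y) = 5*x^2 + 6*y^2.
Starting point: (4.846, 2.4801), alpha = 0.02
Step 1: grad_x = 2*5*4.846 = 48.46, grad_y = 2*6*2.4801 = 29.7612
  x_1 = 4.846 - 0.02*48.46 = 3.8768
  y_1 = 2.4801 - 0.02*29.7612 = 1.8849
Step 2: grad_x = 2*5*3.8768 = 38.768, grad_y = 2*6*1.8849 = 22.6185
  x_2 = 3.8768 - 0.02*38.768 = 3.1014
  y_2 = 1.8849 - 0.02*22.6185 = 1.4325
Step 3: grad_x = 2*5*3.1014 = 31.0144, grad_y = 2*6*1.4325 = 17.1901
  x_3 = 3.1014 - 0.02*31.0144 = 2.4812
  y_3 = 1.4325 - 0.02*17.1901 = 1.0887
Step 4: grad_x = 2*5*2.4812 = 24.8115, grad_y = 2*6*1.0887 = 13.0645
  x_4 = 2.4812 - 0.02*24.8115 = 1.9849
  y_4 = 1.0887 - 0.02*13.0645 = 0.8274
Step 5: grad_x = 2*5*1.9849 = 19.8492, grad_y = 2*6*0.8274 = 9.929
  x_5 = 1.9849 - 0.02*19.8492 = 1.5879
  y_5 = 0.8274 - 0.02*9.929 = 0.6288
f(1.5879, 0.6288) = 5*1.5879^2 + 6*0.6288^2 = 14.9803


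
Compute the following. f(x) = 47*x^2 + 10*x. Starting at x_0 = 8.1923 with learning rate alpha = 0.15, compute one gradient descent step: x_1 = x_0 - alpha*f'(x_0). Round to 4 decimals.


We compute the gradient at x_0 and apply the update.
f'(x) = 94*x + 10
f'(8.1923) = 94*8.1923 + 10 = 780.0762
x_1 = 8.1923 - 0.15*780.0762 = -108.8191


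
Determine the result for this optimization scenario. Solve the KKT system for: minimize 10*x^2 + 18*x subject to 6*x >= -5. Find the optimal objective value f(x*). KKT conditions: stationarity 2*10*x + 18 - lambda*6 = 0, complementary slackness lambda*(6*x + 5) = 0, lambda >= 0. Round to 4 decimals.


Step 1: Try lambda = 0 (constraint inactive).
x_unc = -18/(2*10) = -0.9
Check: 6*-0.9 = -5.4 < -5 -- violated!
Step 2: Constraint must be active: 6*x = -5
x* = -5/6 = -0.8333 (rounded; the exact value -5/6 is used below)
lambda = (2*10*(-5/6) + 18)/6 = 0.2222
Step 3: Compute optimal value.
f(x*) = 10*(-5/6)^2 + 18*(-5/6) = -8.0556


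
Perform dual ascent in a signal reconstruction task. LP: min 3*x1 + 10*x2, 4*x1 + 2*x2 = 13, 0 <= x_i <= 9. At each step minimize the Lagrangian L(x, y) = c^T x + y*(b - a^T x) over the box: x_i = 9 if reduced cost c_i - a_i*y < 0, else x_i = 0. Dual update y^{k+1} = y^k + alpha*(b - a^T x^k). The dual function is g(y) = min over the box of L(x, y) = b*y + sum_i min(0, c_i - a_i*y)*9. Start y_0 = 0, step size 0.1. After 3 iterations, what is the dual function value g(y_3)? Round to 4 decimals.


Dual ascent for LP: min 3*x1 + 10*x2, 4*x1 + 2*x2 = 13, 0 <= x_i <= 9
Step 1: y^k = 0.0, reduced costs: (3.0, 10.0)
  x^k = (0.0, 0.0), subgradient = b - a^T x = 13.0
  y^{k+1} = 0.0 + 0.1*13.0 = 1.3
Step 2: y^k = 1.3, reduced costs: (-2.2, 7.4)
  x^k = (9.0, 0.0), subgradient = b - a^T x = -23.0
  y^{k+1} = 1.3 + 0.1*-23.0 = -1.0
Step 3: y^k = -1.0, reduced costs: (7.0, 12.0)
  x^k = (0.0, 0.0), subgradient = b - a^T x = 13.0
  y^{k+1} = -1.0 + 0.1*13.0 = 0.3
Dual objective at y_3 = 0.3: reduced costs (1.8, 9.4), box minimizer x = (0.0, 0.0)
g(y_3) = b*y + (c1 - a1*y)*x1 + (c2 - a2*y)*x2 = 13*0.3 + 1.8*0.0 + 9.4*0.0 = 3.9 + 0.0 + 0.0 = 3.9


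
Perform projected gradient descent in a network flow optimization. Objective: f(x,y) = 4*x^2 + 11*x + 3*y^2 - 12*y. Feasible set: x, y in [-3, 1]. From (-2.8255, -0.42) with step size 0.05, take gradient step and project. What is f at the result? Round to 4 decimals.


Step 1: Compute gradient at (-2.8255, -0.42).
grad_x = 2*4*-2.8255 + 11 = -11.604
grad_y = 2*3*-0.42 - 12 = -14.52
Step 2: Gradient step.
x_raw = -2.8255 - 0.05*-11.604 = -2.2453
y_raw = -0.42 - 0.05*-14.52 = 0.306
Step 3: Project onto [-3, 1].
x_proj = clip(-2.2453) = -2.2453
y_proj = clip(0.306) = 0.306
Step 4: Evaluate f.
f(-2.2453, 0.306) = -7.9239


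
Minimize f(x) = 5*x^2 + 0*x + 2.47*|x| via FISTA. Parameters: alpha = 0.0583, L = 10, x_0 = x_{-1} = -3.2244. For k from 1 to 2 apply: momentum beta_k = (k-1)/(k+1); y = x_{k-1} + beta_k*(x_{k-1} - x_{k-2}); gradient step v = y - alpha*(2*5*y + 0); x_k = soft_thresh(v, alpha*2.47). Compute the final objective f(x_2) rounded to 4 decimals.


FISTA on f(x) = 5*x^2 + 0*x + 2.47*|x|
L = 10, alpha = 0.0583
Iteration 1: beta = 0.0, y = -3.2244 + 0.0*(-3.2244 + 3.2244) = -3.2244
  grad(y) = -32.244, v = y - alpha*grad = -1.3446
  prox(v) = soft_thresh(-1.3446, 0.144) = -1.2006
Iteration 2: beta = 0.3333, y = -1.2006 + 0.3333*(-1.2006 + 3.2244) = -0.526
  grad(y) = -5.2597, v = y - alpha*grad = -0.2193
  prox(v) = soft_thresh(-0.2193, 0.144) = -0.0753
f(x_2) = 5*(-0.0753)^2 + 0*(-0.0753) + 2.47*|-0.0753| = 0.2144


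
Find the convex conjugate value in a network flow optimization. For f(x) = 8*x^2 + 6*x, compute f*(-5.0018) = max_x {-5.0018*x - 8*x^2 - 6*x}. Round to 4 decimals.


f*(y) = sup_x {y*x - a*x^2 - b*x} = sup_x {(y-b)*x - a*x^2}
FOC: (y - b) - 2a*x = 0 => x* = (y - b)/(2a)
x* = (-5.0018 - 6)/(2*8) = -0.6876
f*(-5.0018) = (y-b)^2/(4a) = (-5.0018 - 6)^2/(4*8)
= 121.0396/32 = 3.7825


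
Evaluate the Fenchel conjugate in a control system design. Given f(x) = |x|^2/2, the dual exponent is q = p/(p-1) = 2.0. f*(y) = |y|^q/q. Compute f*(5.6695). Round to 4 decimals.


The conjugate exponent q satisfies 1/p + 1/q = 1.
p = 2, so q = 2/(2 - 1) = 2.0
|y|^q = 5.6695^2.0 = 32.1432
f*(5.6695) = 32.1432 / 2.0 = 16.0716


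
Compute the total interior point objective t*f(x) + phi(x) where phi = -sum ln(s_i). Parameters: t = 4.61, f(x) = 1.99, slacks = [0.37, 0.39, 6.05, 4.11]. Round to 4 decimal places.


Step 1: Compute log-barrier.
ln values: [-0.9943, -0.9416, 1.8001, 1.4134]
phi = -(-0.9943 - 0.9416 + 1.8001 + 1.4134) = -1.2776
Step 2: Compute augmented objective.
t*f(x) = 4.61*1.99 = 9.1739
Total = 9.1739 - 1.2776 = 7.8963


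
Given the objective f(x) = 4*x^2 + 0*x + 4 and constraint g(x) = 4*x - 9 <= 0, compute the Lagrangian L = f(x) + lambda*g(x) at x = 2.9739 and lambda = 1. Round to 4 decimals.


Step 1: Evaluate f(x).
f(2.9739) = 4*2.9739^2 + 0*2.9739 + 4 = 39.3763
Step 2: Evaluate g(x).
g(2.9739) = 4*2.9739 - 9 = 2.8956
Step 3: Compute Lagrangian.
L = 39.3763 + 1*2.8956 = 42.2719


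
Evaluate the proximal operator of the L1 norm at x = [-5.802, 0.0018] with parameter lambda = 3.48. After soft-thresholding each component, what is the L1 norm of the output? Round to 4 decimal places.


Soft-thresholding with lambda = 3.48:
prox(-5.802) = sign(-5.802)*max(|-5.802| - 3.48, 0) = -2.322
prox(0.0018) = sign(0.0018)*max(|0.0018| - 3.48, 0) = 0.0
prox(x) = [-2.322, 0.0]
||prox(x)||_1 = 2.322 + 0.0 = 2.322


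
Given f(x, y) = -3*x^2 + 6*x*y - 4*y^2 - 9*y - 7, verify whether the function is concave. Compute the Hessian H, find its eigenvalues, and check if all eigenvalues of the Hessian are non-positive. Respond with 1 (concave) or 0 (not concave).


The Hessian of f(x,y) = -3*x^2 + 6*x*y - 4*y^2 - 9*y - 7 is:
H = [[-6, 6], [6, -8]]
Trace = -6 - 8 = -14
Determinant = -6*-8 - (6)^2 = 12
Discriminant = (-14)^2 - 4*12 = 148.0
Eigenvalues: lambda_1 = -13.0828, lambda_2 = -0.9172
The function is concave.

1


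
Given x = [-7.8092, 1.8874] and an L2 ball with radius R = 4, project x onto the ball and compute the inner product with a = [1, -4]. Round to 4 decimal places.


Step 1: Compute ||x|| (intermediates to 6 decimals).
||x|| = sqrt((-7.8092)^2 + 1.8874^2) = 8.034045
Step 2: Project.
Since ||x|| > R, scale = R/||x|| = 4/8.034045 = 0.497881, proj(x) = scale * x
proj(x) = [-3.888052, 0.939701]
Step 3: Dot product.
a^T * proj(x) = 1*(-3.888052) - 4*0.939701 = -7.6469


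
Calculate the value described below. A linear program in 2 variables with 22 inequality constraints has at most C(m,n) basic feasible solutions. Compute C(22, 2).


Each vertex corresponds to some choice of n active constraints out of m, so the number of vertices is at most C(m, n) = m! / (n!(m-n)!).
m = 22, n = 2
Numerator: 22 * 21
Denominator: 2! = 2
C(22, 2) = 231


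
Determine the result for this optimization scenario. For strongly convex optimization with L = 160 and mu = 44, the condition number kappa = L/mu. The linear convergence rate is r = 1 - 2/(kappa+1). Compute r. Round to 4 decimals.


Step 1: Compute the condition number.
kappa = L/mu = 160/44 = 3.6364
Step 2: Compute the convergence rate.
r = 1 - 2/(kappa + 1) = 1 - 2*mu/(L + mu) = (L - mu)/(L + mu) = 116/204 = 0.5686


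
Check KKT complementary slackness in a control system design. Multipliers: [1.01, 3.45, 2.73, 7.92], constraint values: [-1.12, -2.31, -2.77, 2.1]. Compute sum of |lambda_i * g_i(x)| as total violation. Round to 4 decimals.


KKT complementary slackness check:
lambda_1 * g_1 = 1.01 * -1.12 = -1.1312
lambda_2 * g_2 = 3.45 * -2.31 = -7.9695
lambda_3 * g_3 = 2.73 * -2.77 = -7.5621
lambda_4 * g_4 = 7.92 * 2.1 = 16.632
Total violation = 1.1312 + 7.9695 + 7.5621 + 16.632 = 33.2948


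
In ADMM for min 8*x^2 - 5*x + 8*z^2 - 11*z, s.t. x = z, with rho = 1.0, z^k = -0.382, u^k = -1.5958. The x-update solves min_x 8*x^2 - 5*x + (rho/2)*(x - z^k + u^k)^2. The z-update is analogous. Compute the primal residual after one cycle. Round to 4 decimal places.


ADMM iteration with rho = 1.0, z^k = -0.382, u^k = -1.5958
Step 1: x-update.
Minimize 8*x^2 - 5*x + (1.0/2)*(x + 0.382 - 1.5958)^2
FOC: (2*8 + 1.0)*x = 5 + 1.0*(-0.382 + 1.5958)
x^{k+1} = 0.3655
Step 2: z-update.
Minimize 8*z^2 - 11*z + (1.0/2)*(0.3655 - z - 1.5958)^2
FOC: (2*8 + 1.0)*z = 11 + 1.0*(0.3655 - 1.5958)
z^{k+1} = 0.5747
Step 3: u-update.
u^{k+1} = -1.5958 + 0.3655 - 0.5747 = -1.805
Step 4: Primal residual = |0.3655 - 0.5747| = 0.2092


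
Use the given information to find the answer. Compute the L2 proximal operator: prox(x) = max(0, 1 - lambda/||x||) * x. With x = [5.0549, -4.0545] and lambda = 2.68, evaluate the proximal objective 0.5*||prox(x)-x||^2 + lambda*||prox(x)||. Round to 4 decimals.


Step 1: Compute ||x||.
||x|| = 6.48
Step 2: Compute scaling factor.
scale = max(0, 1 - 2.68/6.48) = 0.5864
Step 3: prox(x) = [2.9643, -2.3777]
||prox(x)|| = 3.8
Step 4: Proximal objective.
0.5*||prox-x||^2 = 3.5912
lambda*||prox|| = 10.184
Total = 13.7753


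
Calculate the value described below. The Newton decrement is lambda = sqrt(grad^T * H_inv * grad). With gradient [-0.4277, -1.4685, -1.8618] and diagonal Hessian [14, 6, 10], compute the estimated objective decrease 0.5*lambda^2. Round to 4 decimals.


Step 1: H is diagonal, so H^(-1) * g = [-0.0306, -0.2448, -0.1862].
Step 2: g^T H^(-1) g = sum_i g_i^2 / H_ii
  = (-0.4277)^2/14 + (-1.4685)^2/6 + (-1.8618)^2/10
  = 0.0131 + 0.3594 + 0.3466 = 0.7191
Step 3: Objective decrease = 0.5 * g^T H^(-1) g = 0.3596


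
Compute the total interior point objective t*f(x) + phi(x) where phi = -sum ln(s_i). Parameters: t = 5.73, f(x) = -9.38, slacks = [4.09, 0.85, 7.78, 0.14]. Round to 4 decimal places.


Step 1: Compute log-barrier.
ln values: [1.4085, -0.1625, 2.0516, -1.9661]
phi = -(1.4085 - 0.1625 + 2.0516 - 1.9661) = -1.3315
Step 2: Compute augmented objective.
t*f(x) = 5.73*-9.38 = -53.7474
Total = -53.7474 - 1.3315 = -55.0789


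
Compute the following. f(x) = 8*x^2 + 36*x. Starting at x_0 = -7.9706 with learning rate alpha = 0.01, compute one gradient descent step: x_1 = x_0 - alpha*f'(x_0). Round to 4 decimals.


We compute the gradient at x_0 and apply the update.
f'(x) = 16*x + 36
f'(-7.9706) = 16*-7.9706 + 36 = -91.5296
x_1 = -7.9706 - 0.01*-91.5296 = -7.0553


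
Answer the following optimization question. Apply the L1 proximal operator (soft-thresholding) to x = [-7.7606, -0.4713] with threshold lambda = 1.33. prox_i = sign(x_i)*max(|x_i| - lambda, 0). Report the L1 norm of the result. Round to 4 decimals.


Soft-thresholding with lambda = 1.33:
prox(-7.7606) = sign(-7.7606)*max(|-7.7606| - 1.33, 0) = -6.4306
prox(-0.4713) = sign(-0.4713)*max(|-0.4713| - 1.33, 0) = 0.0
prox(x) = [-6.4306, 0.0]
||prox(x)||_1 = 6.4306 + 0.0 = 6.4306


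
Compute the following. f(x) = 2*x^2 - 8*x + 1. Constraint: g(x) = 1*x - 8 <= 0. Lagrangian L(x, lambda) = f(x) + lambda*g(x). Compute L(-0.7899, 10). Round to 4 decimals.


Step 1: Evaluate f(x).
f(-0.7899) = 2*(-0.7899)^2 - 8*(-0.7899) + 1 = 8.5671
Step 2: Evaluate g(x).
g(-0.7899) = 1*-0.7899 - 8 = -8.7899
Step 3: Compute Lagrangian.
L = 8.5671 + 10*-8.7899 = -79.3319


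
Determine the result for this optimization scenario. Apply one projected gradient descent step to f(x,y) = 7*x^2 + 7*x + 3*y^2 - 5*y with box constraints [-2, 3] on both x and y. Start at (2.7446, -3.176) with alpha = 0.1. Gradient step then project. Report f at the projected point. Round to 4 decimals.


Step 1: Compute gradient at (2.7446, -3.176).
grad_x = 2*7*2.7446 + 7 = 45.4244
grad_y = 2*3*-3.176 - 5 = -24.056
Step 2: Gradient step.
x_raw = 2.7446 - 0.1*45.4244 = -1.7978
y_raw = -3.176 - 0.1*-24.056 = -0.7704
Step 3: Project onto [-2, 3].
x_proj = clip(-1.7978) = -1.7978
y_proj = clip(-0.7704) = -0.7704
Step 4: Evaluate f.
f(-1.7978, -0.7704) = 15.6733


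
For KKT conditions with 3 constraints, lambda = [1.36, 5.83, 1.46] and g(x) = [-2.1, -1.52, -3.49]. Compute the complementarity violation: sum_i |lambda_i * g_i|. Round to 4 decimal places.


KKT complementary slackness check:
lambda_1 * g_1 = 1.36 * -2.1 = -2.856
lambda_2 * g_2 = 5.83 * -1.52 = -8.8616
lambda_3 * g_3 = 1.46 * -3.49 = -5.0954
Total violation = 2.856 + 8.8616 + 5.0954 = 16.813


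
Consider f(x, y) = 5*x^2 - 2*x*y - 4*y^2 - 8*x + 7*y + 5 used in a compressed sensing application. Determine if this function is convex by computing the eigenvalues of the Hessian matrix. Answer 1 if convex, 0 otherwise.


The Hessian of f(x,y) = 5*x^2 - 2*x*y - 4*y^2 - 8*x + 7*y + 5 is:
H = [[10, -2], [-2, -8]]
Trace = 10 - 8 = 2
Determinant = 10*-8 - (-2)^2 = -84
Discriminant = (2)^2 - 4*-84 = 340.0
Eigenvalues: lambda_1 = -8.2195, lambda_2 = 10.2195
The function is not convex.

0


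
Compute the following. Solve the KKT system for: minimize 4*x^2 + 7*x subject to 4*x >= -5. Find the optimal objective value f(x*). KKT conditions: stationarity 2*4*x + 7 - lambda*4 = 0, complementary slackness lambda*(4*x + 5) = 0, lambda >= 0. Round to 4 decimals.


Step 1: Try lambda = 0 (constraint inactive).
Stationarity: 2*4*x + 7 = 0
x* = -7/(2*4) = -0.875
Check constraint: 4*-0.875 = -3.5 >= -5 -- satisfied.
Step 2: Compute optimal value.
f(x*) = 4*(-0.875)^2 + 7*(-0.875) = -3.0625


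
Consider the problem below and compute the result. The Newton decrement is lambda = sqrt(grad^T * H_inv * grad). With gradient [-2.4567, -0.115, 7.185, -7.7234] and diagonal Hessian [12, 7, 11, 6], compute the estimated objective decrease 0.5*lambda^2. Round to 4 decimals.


Step 1: H is diagonal, so H^(-1) * g = [-0.2047, -0.0164, 0.6532, -1.2872].
Step 2: g^T H^(-1) g = sum_i g_i^2 / H_ii
  = (-2.4567)^2/12 + (-0.115)^2/7 + (7.185)^2/11 + (-7.7234)^2/6
  = 0.5029 + 0.0019 + 4.6931 + 9.9418 = 15.1398
Step 3: Objective decrease = 0.5 * g^T H^(-1) g = 7.5699


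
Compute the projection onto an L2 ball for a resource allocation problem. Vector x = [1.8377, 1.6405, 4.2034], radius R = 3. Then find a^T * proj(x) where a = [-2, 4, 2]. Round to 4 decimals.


Step 1: Compute ||x|| (intermediates to 6 decimals).
||x|| = sqrt(1.8377^2 + 1.6405^2 + 4.2034^2) = 4.872058
Step 2: Project.
Since ||x|| > R, scale = R/||x|| = 3/4.872058 = 0.615756, proj(x) = scale * x
proj(x) = [1.131575, 1.010148, 2.588269]
Step 3: Dot product.
a^T * proj(x) = -2*1.131575 + 4*1.010148 + 2*2.588269 = 6.954


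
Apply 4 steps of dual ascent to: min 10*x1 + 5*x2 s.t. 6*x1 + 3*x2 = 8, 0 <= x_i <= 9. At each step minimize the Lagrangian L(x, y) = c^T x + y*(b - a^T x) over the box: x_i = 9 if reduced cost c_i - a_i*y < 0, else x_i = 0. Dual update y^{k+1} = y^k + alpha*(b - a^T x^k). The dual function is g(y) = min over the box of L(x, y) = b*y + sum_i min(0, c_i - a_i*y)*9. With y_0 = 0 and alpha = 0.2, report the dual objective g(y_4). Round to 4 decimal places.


Dual ascent for LP: min 10*x1 + 5*x2, 6*x1 + 3*x2 = 8, 0 <= x_i <= 9
Step 1: y^k = 0.0, reduced costs: (10.0, 5.0)
  x^k = (0.0, 0.0), subgradient = b - a^T x = 8.0
  y^{k+1} = 0.0 + 0.2*8.0 = 1.6
Step 2: y^k = 1.6, reduced costs: (0.4, 0.2)
  x^k = (0.0, 0.0), subgradient = b - a^T x = 8.0
  y^{k+1} = 1.6 + 0.2*8.0 = 3.2
Step 3: y^k = 3.2, reduced costs: (-9.2, -4.6)
  x^k = (9.0, 9.0), subgradient = b - a^T x = -73.0
  y^{k+1} = 3.2 + 0.2*-73.0 = -11.4
Step 4: y^k = -11.4, reduced costs: (78.4, 39.2)
  x^k = (0.0, 0.0), subgradient = b - a^T x = 8.0
  y^{k+1} = -11.4 + 0.2*8.0 = -9.8
Dual objective at y_4 = -9.8: reduced costs (68.8, 34.4), box minimizer x = (0.0, 0.0)
g(y_4) = b*y + (c1 - a1*y)*x1 + (c2 - a2*y)*x2 = 8*(-9.8) + 68.8*0.0 + 34.4*0.0 = -78.4 + 0.0 + 0.0 = -78.4
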